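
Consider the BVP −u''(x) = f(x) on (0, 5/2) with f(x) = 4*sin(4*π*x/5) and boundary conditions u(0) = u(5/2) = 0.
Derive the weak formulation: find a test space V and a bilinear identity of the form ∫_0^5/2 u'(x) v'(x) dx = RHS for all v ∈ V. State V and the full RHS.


V = H^1_0(0, 5/2) (so v(0) = v(5/2) = 0); weak form: ∫_0^5/2 u'v' dx = ∫_0^5/2 (4*sin(4*π*x/5)) v dx for all v ∈ V.

Multiply both sides by a test function v and integrate from 0 to 5/2:
  ∫_0^5/2 −u''(x) v(x) dx = ∫_0^5/2 f(x) v(x) dx.
Integrate the LHS by parts once:
  ∫_0^5/2 −u'' v dx = −[u'(x) v(x)]_0^5/2 + ∫_0^5/2 u'(x) v'(x) dx.
Thus ∫_0^5/2 u'(x) v'(x) dx = ∫_0^5/2 f(x) v(x) dx + [u'(x) v(x)]_0^5/2.
Choose V so that boundary terms are either known or forced to vanish.
u is Dirichlet: u(0) = u(5/2) = 0. Let V = H^1_0(0, 5/2); then v(0) = v(5/2) = 0, and [u' v]_0^5/2 = 0.
Weak formulation: find u (satisfying any essential BC) such that ∫_0^5/2 u'(x) v'(x) dx = ∫_0^5/2 f v dx for all v ∈ V.
Substituting f(x) = 4*sin(4*π*x/5), the right-hand side is ∫_0^5/2 (4*sin(4*π*x/5)) v dx.


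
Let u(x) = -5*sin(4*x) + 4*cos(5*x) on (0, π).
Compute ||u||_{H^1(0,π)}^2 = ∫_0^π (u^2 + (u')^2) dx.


||u||_{H^1(0,π)}^2 = 8320/9 + 841*π/2

u'(x) = -20*sin(5*x) - 20*cos(4*x).
Expand u² and (u')² and integrate term by term on (0, π), using: for integers n ≥ 1, ∫_0^π sin²(nx) dx = ∫_0^π cos²(nx) dx = π/2; for n ≠ n', ∫_0^π sin(nx)sin(n'x) dx = ∫_0^π cos(nx)cos(n'x) dx = 0; and by product-to-sum, ∫_0^π sin(nx)cos(n'x) dx = ½∫_0^π [sin((n+n')x) + sin((n−n')x)] dx, which is 0 when n+n' is even and 2n/(n²−n'²) when n+n' is odd (it need not vanish on (0, π)).
  u² squared terms: (-5)²·∫sin(4x)² dx = 25·π/2 = 25*π/2;  (4)²·∫cos(5x)² dx = 16·π/2 = 8*π.
  u² cross terms: 2·(-5)·(4)·∫sin(4x)·cos(5x) dx = -40·(-8/9) = 320/9.
  So ∫_0^π u² dx = 25*π/2 + 8*π + 320/9 = 320/9 + 41*π/2.
  (u')² squared terms: (-20)²·∫cos(4x)² dx = 400·π/2 = 200*π;  (-20)²·∫sin(5x)² dx = 400·π/2 = 200*π.
  (u')² cross terms: 2·(-20)·(-20)·∫cos(4x)·sin(5x) dx = 800·(10/9) = 8000/9.
  So ∫_0^π (u')² dx = 200*π + 200*π + 8000/9 = 8000/9 + 400*π.
||u||_{H^1}^2 = (320/9 + 41*π/2) + (8000/9 + 400*π) = 8320/9 + 841*π/2.


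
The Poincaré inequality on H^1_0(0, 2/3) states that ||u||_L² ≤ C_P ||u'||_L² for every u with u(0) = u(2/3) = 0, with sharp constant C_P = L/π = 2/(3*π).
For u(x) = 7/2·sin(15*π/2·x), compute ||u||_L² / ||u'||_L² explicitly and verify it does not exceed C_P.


||u||_L² / ||u'||_L² = 2/(15*π) < C_P = 2/(3*π).

u(x) = 7/2·sin(15*π/2·x), so u'(x) = 105*π*cos(15*π*x/2)/4.
Writing u(x) = A·sin(kπx/L) with A = 7/2 and k = 5, use ∫_0^L sin²(kπx/L) dx = L/2 and ∫_0^L cos²(kπx/L) dx = L/2.
u² = 49/4·sin²(15*π/2·x) and (u')² = 11025*π^2/16·cos²(15*π/2·x), and each of sin², cos² integrates to L/2 = 1/3 over (0, 2/3).
∫_0^2/3 u² dx = 49/12, so ||u||_L² = 7*sqrt(3)/6.
∫_0^2/3 (u')² dx = 3675*π^2/16, so ||u'||_L² = 35*sqrt(3)*π/4.
Ratio ||u||_L² / ||u'||_L² = 2/(15*π).
Sharp Poincaré constant on H^1_0(0, 2/3) is C_P = L/π = 2/(3*π), achieved by sin(3*π/2·x).
This is the k = 5 harmonic; the ratio L/(kπ) is strictly less than C_P = L/π, consistent with the sharp inequality ||u||_L² ≤ C_P ||u'||_L².


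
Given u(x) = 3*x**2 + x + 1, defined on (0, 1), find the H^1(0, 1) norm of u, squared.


||u||_{H^1}^2 = 799/30

The H^1 norm (squared) on an interval (0, L) is
  ||u||_{H^1}^2 = ∫_0^L u(x)^2 dx + ∫_0^L u'(x)^2 dx.
Compute u'(x) = 6*x + 1.
Then u(x)^2 = 9*x**4 + 6*x**3 + 7*x**2 + 2*x + 1 and u'(x)^2 = 36*x**2 + 12*x + 1.
Integrate each monomial from 0 to 1 using ∫_0^1 c·x^n dx = c·1^(n+1)/(n+1):
  ∫_0^1 u(x)^2 dx = ∫_0^1 (9*x^4 + 6*x^3 + 7*x^2 + 2*x + 1) dx. Term by term:
    ∫_0^1 9*x^4 dx = 9/5;  ∫_0^1 6*x^3 dx = 3/2;  ∫_0^1 7*x^2 dx = 7/3;
    ∫_0^1 2*x dx = 1;  ∫_0^1 1 dx = 1.
  Sum: 9/5 + 3/2 + 7/3 + 1 + 1 = 229/30.
  ∫_0^1 u'(x)^2 dx = ∫_0^1 (36*x^2 + 12*x + 1) dx. Term by term:
    ∫_0^1 36*x^2 dx = 12;  ∫_0^1 12*x dx = 6;  ∫_0^1 1 dx = 1.
  Sum: 12 + 6 + 1 = 19.
Adding: ||u||_{H^1}^2 = 229/30 + 19 = 799/30.


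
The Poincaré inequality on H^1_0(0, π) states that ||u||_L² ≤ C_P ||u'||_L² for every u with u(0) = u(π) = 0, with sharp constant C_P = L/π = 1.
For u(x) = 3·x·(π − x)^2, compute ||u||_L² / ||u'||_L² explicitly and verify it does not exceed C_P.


||u||_L² / ||u'||_L² = sqrt(14)*π/14 < C_P = 1.

u(x) = 3·x·(π − x)^2, so u'(x) = 3*(x - π)*(3*x - π).
u(x) = 3·x·(π − x)^2 vanishes at x = 0 and x = π, so u ∈ H^1_0(0, π). Differentiate via the product rule and integrate the resulting polynomials term by term.
  ∫_0^π u² dx = ∫_0^π (9*x^6 - 36*π*x^5 + 54*π^2*x^4 - 36*π^3*x^3 + 9*π^4*x^2) dx. Term by term:
    ∫_0^π 9*x^6 dx = 9*π^7/7;  ∫_0^π -36*π*x^5 dx = -6*π^7;  ∫_0^π 54*π^2*x^4 dx = 54*π^7/5;
    ∫_0^π -36*π^3*x^3 dx = -9*π^7;  ∫_0^π 9*π^4*x^2 dx = 3*π^7.
  Sum: 9*π^7/7 − 6*π^7 + 54*π^7/5 − 9*π^7 + 3*π^7 = 3*π^7/35.
  ∫_0^π (u')² dx = ∫_0^π (81*x^4 - 216*π*x^3 + 198*π^2*x^2 - 72*π^3*x + 9*π^4) dx. Term by term:
    ∫_0^π 81*x^4 dx = 81*π^5/5;  ∫_0^π -216*π*x^3 dx = -54*π^5;  ∫_0^π 198*π^2*x^2 dx = 66*π^5;
    ∫_0^π -72*π^3*x dx = -36*π^5;  ∫_0^π 9*π^4 dx = 9*π^5.
  Sum: 81*π^5/5 − 54*π^5 + 66*π^5 − 36*π^5 + 9*π^5 = 6*π^5/5.
∫_0^π u² dx = 3*π^7/35, so ||u||_L² = sqrt(105)*π^(7/2)/35.
∫_0^π (u')² dx = 6*π^5/5, so ||u'||_L² = sqrt(30)*π^(5/2)/5.
Ratio ||u||_L² / ||u'||_L² = sqrt(14)*π/14.
Sharp Poincaré constant on H^1_0(0, π) is C_P = L/π = 1, achieved by sin(x).
A polynomial bump cannot attain the sharp Poincaré constant (only the first sine eigenfunction does), so the ratio is strictly less than C_P, consistent with ||u||_L² ≤ C_P ||u'||_L².


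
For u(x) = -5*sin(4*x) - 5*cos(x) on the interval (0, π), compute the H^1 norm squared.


||u||_{H^1(0,π)}^2 = 160/3 + 475*π/2

u'(x) = 5*sin(x) - 20*cos(4*x).
Expand u² and (u')² and integrate term by term on (0, π), using: for integers n ≥ 1, ∫_0^π sin²(nx) dx = ∫_0^π cos²(nx) dx = π/2; for n ≠ n', ∫_0^π sin(nx)sin(n'x) dx = ∫_0^π cos(nx)cos(n'x) dx = 0; and by product-to-sum, ∫_0^π sin(nx)cos(n'x) dx = ½∫_0^π [sin((n+n')x) + sin((n−n')x)] dx, which is 0 when n+n' is even and 2n/(n²−n'²) when n+n' is odd (it need not vanish on (0, π)).
  u² squared terms: (-5)²·∫cos(x)² dx = 25·π/2 = 25*π/2;  (-5)²·∫sin(4x)² dx = 25·π/2 = 25*π/2.
  u² cross terms: 2·(-5)·(-5)·∫cos(x)·sin(4x) dx = 50·(8/15) = 80/3.
  So ∫_0^π u² dx = 25*π/2 + 25*π/2 + 80/3 = 80/3 + 25*π.
  (u')² squared terms: (-20)²·∫cos(4x)² dx = 400·π/2 = 200*π;  (5)²·∫sin(x)² dx = 25·π/2 = 25*π/2.
  (u')² cross terms: 2·(-20)·(5)·∫cos(4x)·sin(x) dx = -200·(-2/15) = 80/3.
  So ∫_0^π (u')² dx = 200*π + 25*π/2 + 80/3 = 80/3 + 425*π/2.
||u||_{H^1}^2 = (80/3 + 25*π) + (80/3 + 425*π/2) = 160/3 + 475*π/2.


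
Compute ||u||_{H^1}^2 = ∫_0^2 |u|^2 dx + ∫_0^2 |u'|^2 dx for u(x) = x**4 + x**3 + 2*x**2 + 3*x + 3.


||u||_{H^1}^2 = 79336/45

The H^1 norm (squared) on an interval (0, L) is
  ||u||_{H^1}^2 = ∫_0^L u(x)^2 dx + ∫_0^L u'(x)^2 dx.
Compute u'(x) = 4*x**3 + 3*x**2 + 4*x + 3.
Then u(x)^2 = x**8 + 2*x**7 + 5*x**6 + 10*x**5 + 16*x**4 + 18*x**3 + 21*x**2 + 18*x + 9 and u'(x)^2 = 16*x**6 + 24*x**5 + 41*x**4 + 48*x**3 + 34*x**2 + 24*x + 9.
Integrate each monomial from 0 to 2 using ∫_0^2 c·x^n dx = c·2^(n+1)/(n+1):
  ∫_0^2 u(x)^2 dx = ∫_0^2 (x^8 + 2*x^7 + 5*x^6 + 10*x^5 + 16*x^4 + 18*x^3 + 21*x^2 + 18*x + 9) dx. Term by term:
    ∫_0^2 x^8 dx = 512/9;  ∫_0^2 2*x^7 dx = 64;  ∫_0^2 5*x^6 dx = 640/7;
    ∫_0^2 10*x^5 dx = 320/3;  ∫_0^2 16*x^4 dx = 512/5;  ∫_0^2 18*x^3 dx = 72;
    ∫_0^2 21*x^2 dx = 56;  ∫_0^2 18*x dx = 36;  ∫_0^2 9 dx = 18.
  Sum: 512/9 + 64 + 640/7 + 320/3 + 512/5 + 72 + 56 + 36 + 18 = 190066/315.
  ∫_0^2 u'(x)^2 dx = ∫_0^2 (16*x^6 + 24*x^5 + 41*x^4 + 48*x^3 + 34*x^2 + 24*x + 9) dx. Term by term:
    ∫_0^2 16*x^6 dx = 2048/7;  ∫_0^2 24*x^5 dx = 256;  ∫_0^2 41*x^4 dx = 1312/5;
    ∫_0^2 48*x^3 dx = 192;  ∫_0^2 34*x^2 dx = 272/3;  ∫_0^2 24*x dx = 48;
    ∫_0^2 9 dx = 18.
  Sum: 2048/7 + 256 + 1312/5 + 192 + 272/3 + 48 + 18 = 121762/105.
Adding: ||u||_{H^1}^2 = 190066/315 + 121762/105 = 79336/45.


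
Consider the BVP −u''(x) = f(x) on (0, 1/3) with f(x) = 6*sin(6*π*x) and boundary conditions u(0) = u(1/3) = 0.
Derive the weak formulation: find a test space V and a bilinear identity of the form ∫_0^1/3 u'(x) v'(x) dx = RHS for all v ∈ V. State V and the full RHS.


V = H^1_0(0, 1/3) (so v(0) = v(1/3) = 0); weak form: ∫_0^1/3 u'v' dx = ∫_0^1/3 (6*sin(6*π*x)) v dx for all v ∈ V.

Multiply both sides by a test function v and integrate from 0 to 1/3:
  ∫_0^1/3 −u''(x) v(x) dx = ∫_0^1/3 f(x) v(x) dx.
Integrate the LHS by parts once:
  ∫_0^1/3 −u'' v dx = −[u'(x) v(x)]_0^1/3 + ∫_0^1/3 u'(x) v'(x) dx.
Thus ∫_0^1/3 u'(x) v'(x) dx = ∫_0^1/3 f(x) v(x) dx + [u'(x) v(x)]_0^1/3.
Choose V so that boundary terms are either known or forced to vanish.
u is Dirichlet: u(0) = u(1/3) = 0. Let V = H^1_0(0, 1/3); then v(0) = v(1/3) = 0, and [u' v]_0^1/3 = 0.
Weak formulation: find u (satisfying any essential BC) such that ∫_0^1/3 u'(x) v'(x) dx = ∫_0^1/3 f v dx for all v ∈ V.
Substituting f(x) = 6*sin(6*π*x), the right-hand side is ∫_0^1/3 (6*sin(6*π*x)) v dx.


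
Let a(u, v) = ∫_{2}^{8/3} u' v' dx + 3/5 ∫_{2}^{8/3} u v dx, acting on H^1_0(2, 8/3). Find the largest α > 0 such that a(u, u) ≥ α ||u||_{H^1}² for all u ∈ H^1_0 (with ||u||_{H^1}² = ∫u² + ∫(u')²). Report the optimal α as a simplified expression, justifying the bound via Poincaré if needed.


α = 3*(4 + 15*π^2)/(5*(4 + 9*π^2))

Coercivity of a(·,·) on H^1_0(2, 8/3) means a(u, u) ≥ α ||u||_{H^1}² for every u ∈ H^1_0.
The interval has length L = 2/3, and Poincaré/coercivity depend only on L. Here a(u, u) = ∫(u')² + (3/5)·∫u².
Here 0 < c = 3/5 < 1. The condition a(u,u) ≥ α||u||_{H^1}² reads (1−α)∫(u')² ≥ (α−c)∫u². Any admissible α is ≤ 1 (rapidly oscillating u have ∫u²/∫(u')² → 0), and α = 1 would force 0 ≥ (1−c)∫u², impossible since c < 1; so 1−α > 0. By the sharp Poincaré inequality on H^1_0 of an interval of length L, ∫(u')² ≥ (π/L)²∫u² with equality for the first sine mode sin(π(x−x₀)/L) (x₀ the left endpoint), so the inequality holds for all u iff (1−α)(π/L)² ≥ α − c, i.e. α ≤ ((π/L)² + c)/((π/L)² + 1) = (1 + c(L/π)²)/(1 + (L/π)²). With (π/L)² = 9*π^2/4 and c = 3/5, the largest admissible constant is α = ((π/L)² + c)/((π/L)² + 1).
Simplifying, α = 3*(4 + 15*π^2)/(5*(4 + 9*π^2)).


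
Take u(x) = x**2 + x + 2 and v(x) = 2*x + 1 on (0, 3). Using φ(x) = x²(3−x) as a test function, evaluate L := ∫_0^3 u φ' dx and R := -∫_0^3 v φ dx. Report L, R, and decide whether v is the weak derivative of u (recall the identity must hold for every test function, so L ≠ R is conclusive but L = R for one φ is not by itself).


LHS = -621/20, RHS = -621/20. Yes, v = u' weakly.

u(x) = x**2 + x + 2, classical derivative u'(x) = 2*x + 1.
φ(x) = x²(3−x), so φ'(x) = 3*x*(2 - x).
Note φ(0) = φ(3) = 0, so the boundary term u·φ vanishes.
LHS = ∫_0^3 u(x) φ'(x) dx = ∫_0^3 (-3*x^4 + 3*x^3 + 12*x) dx. Term by term:
  ∫_0^3 -3*x^4 dx = -729/5;  ∫_0^3 3*x^3 dx = 243/4;  ∫_0^3 12*x dx = 54.
Sum: -729/5 + 243/4 + 54 = -621/20.
So LHS = -621/20.
∫_0^3 v(x) φ(x) dx = ∫_0^3 (-2*x^4 + 5*x^3 + 3*x^2) dx. Term by term:
  ∫_0^3 -2*x^4 dx = -486/5;  ∫_0^3 5*x^3 dx = 405/4;  ∫_0^3 3*x^2 dx = 27.
Sum: -486/5 + 405/4 + 27 = 621/20.
So RHS = -∫_0^3 v(x) φ(x) dx = -621/20.
LHS = RHS, so the identity holds for this test φ.
Moreover u is smooth here and v(x) = u'(x) = 2*x + 1 pointwise, so the identity holds for every test function. Hence v is the weak derivative of u.


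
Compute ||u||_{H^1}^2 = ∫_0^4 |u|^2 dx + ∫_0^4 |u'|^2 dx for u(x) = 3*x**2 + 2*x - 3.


||u||_{H^1}^2 = 48428/15

The H^1 norm (squared) on an interval (0, L) is
  ||u||_{H^1}^2 = ∫_0^L u(x)^2 dx + ∫_0^L u'(x)^2 dx.
Compute u'(x) = 6*x + 2.
Then u(x)^2 = 9*x**4 + 12*x**3 - 14*x**2 - 12*x + 9 and u'(x)^2 = 36*x**2 + 24*x + 4.
Integrate each monomial from 0 to 4 using ∫_0^4 c·x^n dx = c·4^(n+1)/(n+1):
  ∫_0^4 u(x)^2 dx = ∫_0^4 (9*x^4 + 12*x^3 - 14*x^2 - 12*x + 9) dx. Term by term:
    ∫_0^4 9*x^4 dx = 9216/5;  ∫_0^4 12*x^3 dx = 768;  ∫_0^4 -14*x^2 dx = -896/3;
    ∫_0^4 -12*x dx = -96;  ∫_0^4 9 dx = 36.
  Sum: 9216/5 + 768 − 896/3 − 96 + 36 = 33788/15.
  ∫_0^4 u'(x)^2 dx = ∫_0^4 (36*x^2 + 24*x + 4) dx. Term by term:
    ∫_0^4 36*x^2 dx = 768;  ∫_0^4 24*x dx = 192;  ∫_0^4 4 dx = 16.
  Sum: 768 + 192 + 16 = 976.
Adding: ||u||_{H^1}^2 = 33788/15 + 976 = 48428/15.


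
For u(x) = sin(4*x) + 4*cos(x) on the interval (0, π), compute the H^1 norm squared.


||u||_{H^1(0,π)}^2 = 128/15 + 49*π/2

u'(x) = -4*sin(x) + 4*cos(4*x).
Expand u² and (u')² and integrate term by term on (0, π), using: for integers n ≥ 1, ∫_0^π sin²(nx) dx = ∫_0^π cos²(nx) dx = π/2; for n ≠ n', ∫_0^π sin(nx)sin(n'x) dx = ∫_0^π cos(nx)cos(n'x) dx = 0; and by product-to-sum, ∫_0^π sin(nx)cos(n'x) dx = ½∫_0^π [sin((n+n')x) + sin((n−n')x)] dx, which is 0 when n+n' is even and 2n/(n²−n'²) when n+n' is odd (it need not vanish on (0, π)).
  u² squared terms: (4)²·∫cos(x)² dx = 16·π/2 = 8*π;  (1)²·∫sin(4x)² dx = 1·π/2 = π/2.
  u² cross terms: 2·(4)·(1)·∫cos(x)·sin(4x) dx = 8·(8/15) = 64/15.
  So ∫_0^π u² dx = 8*π + π/2 + 64/15 = 64/15 + 17*π/2.
  (u')² squared terms: (-4)²·∫sin(x)² dx = 16·π/2 = 8*π;  (4)²·∫cos(4x)² dx = 16·π/2 = 8*π.
  (u')² cross terms: 2·(-4)·(4)·∫sin(x)·cos(4x) dx = -32·(-2/15) = 64/15.
  So ∫_0^π (u')² dx = 8*π + 8*π + 64/15 = 64/15 + 16*π.
||u||_{H^1}^2 = (64/15 + 17*π/2) + (64/15 + 16*π) = 128/15 + 49*π/2.


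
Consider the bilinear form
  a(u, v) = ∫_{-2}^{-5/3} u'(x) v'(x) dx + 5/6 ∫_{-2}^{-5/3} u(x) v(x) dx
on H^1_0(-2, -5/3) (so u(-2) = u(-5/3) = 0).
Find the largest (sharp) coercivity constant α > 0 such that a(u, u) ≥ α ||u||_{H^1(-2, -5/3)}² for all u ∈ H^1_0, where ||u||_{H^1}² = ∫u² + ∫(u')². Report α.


α = (5 + 54*π^2)/(6*(1 + 9*π^2))

Coercivity of a(·,·) on H^1_0(-2, -5/3) means a(u, u) ≥ α ||u||_{H^1}² for every u ∈ H^1_0.
The interval has length L = 1/3, and Poincaré/coercivity depend only on L. Here a(u, u) = ∫(u')² + (5/6)·∫u².
Here 0 < c = 5/6 < 1. The condition a(u,u) ≥ α||u||_{H^1}² reads (1−α)∫(u')² ≥ (α−c)∫u². Any admissible α is ≤ 1 (rapidly oscillating u have ∫u²/∫(u')² → 0), and α = 1 would force 0 ≥ (1−c)∫u², impossible since c < 1; so 1−α > 0. By the sharp Poincaré inequality on H^1_0 of an interval of length L, ∫(u')² ≥ (π/L)²∫u² with equality for the first sine mode sin(π(x−x₀)/L) (x₀ the left endpoint), so the inequality holds for all u iff (1−α)(π/L)² ≥ α − c, i.e. α ≤ ((π/L)² + c)/((π/L)² + 1) = (1 + c(L/π)²)/(1 + (L/π)²). With (π/L)² = 9*π^2 and c = 5/6, the largest admissible constant is α = ((π/L)² + c)/((π/L)² + 1).
Simplifying, α = (5 + 54*π^2)/(6*(1 + 9*π^2)).


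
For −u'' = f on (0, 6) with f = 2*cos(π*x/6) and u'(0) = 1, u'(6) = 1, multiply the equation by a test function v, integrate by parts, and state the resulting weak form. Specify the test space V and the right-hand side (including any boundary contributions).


V = H^1(0, 6) (v unrestricted at boundary; u is determined up to an additive constant); weak form: ∫_0^6 u'v' dx = ∫_0^6 (2*cos(π*x/6)) v dx + v(6) − v(0) for all v ∈ V.

Multiply both sides by a test function v and integrate from 0 to 6:
  ∫_0^6 −u''(x) v(x) dx = ∫_0^6 f(x) v(x) dx.
Integrate the LHS by parts once:
  ∫_0^6 −u'' v dx = −[u'(x) v(x)]_0^6 + ∫_0^6 u'(x) v'(x) dx.
Thus ∫_0^6 u'(x) v'(x) dx = ∫_0^6 f(x) v(x) dx + [u'(x) v(x)]_0^6.
Choose V so that boundary terms are either known or forced to vanish.
u has inhomogeneous Neumann u'(0) = 1, u'(6) = 1. [u' v]_0^6 = (1)·v(6) − (1)·v(0) = v(6) − v(0). Take V = H^1(0, 6); boundary term becomes part of RHS.
Weak formulation: find u (satisfying any essential BC) such that ∫_0^6 u'(x) v'(x) dx = ∫_0^6 f v dx + v(6) − v(0) for all v ∈ V (Neumann data are natural BCs: they enter the RHS as boundary terms).
Substituting f(x) = 2*cos(π*x/6), the right-hand side is ∫_0^6 (2*cos(π*x/6)) v dx + v(6) − v(0).
Compatibility check (pure Neumann): taking v ≡ 1 ∈ V gives 0 = ∫_0^6 f dx + (1) − (1), i.e. ∫_0^6 f dx must equal u'(0) − u'(6) = 0. Indeed ∫_0^6 (2*cos(π*x/6)) dx = 0, so the data are compatible. The solution is then unique only up to an additive constant (fix it e.g. by requiring ∫_0^6 u dx = 0).


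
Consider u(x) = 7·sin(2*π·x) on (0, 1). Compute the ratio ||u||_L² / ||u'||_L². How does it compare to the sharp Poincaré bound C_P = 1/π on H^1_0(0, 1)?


||u||_L² / ||u'||_L² = 1/(2*π) < C_P = 1/π.

u(x) = 7·sin(2*π·x), so u'(x) = 14*π*cos(2*π*x).
Writing u(x) = A·sin(kπx/L) with A = 7 and k = 2, use ∫_0^L sin²(kπx/L) dx = L/2 and ∫_0^L cos²(kπx/L) dx = L/2.
u² = 49·sin²(2*π·x) and (u')² = 196*π^2·cos²(2*π·x), and each of sin², cos² integrates to L/2 = 1/2 over (0, 1).
∫_0^1 u² dx = 49/2, so ||u||_L² = 7*sqrt(2)/2.
∫_0^1 (u')² dx = 98*π^2, so ||u'||_L² = 7*sqrt(2)*π.
Ratio ||u||_L² / ||u'||_L² = 1/(2*π).
Sharp Poincaré constant on H^1_0(0, 1) is C_P = L/π = 1/π, achieved by sin(π·x).
This is the k = 2 harmonic; the ratio L/(kπ) is strictly less than C_P = L/π, consistent with the sharp inequality ||u||_L² ≤ C_P ||u'||_L².


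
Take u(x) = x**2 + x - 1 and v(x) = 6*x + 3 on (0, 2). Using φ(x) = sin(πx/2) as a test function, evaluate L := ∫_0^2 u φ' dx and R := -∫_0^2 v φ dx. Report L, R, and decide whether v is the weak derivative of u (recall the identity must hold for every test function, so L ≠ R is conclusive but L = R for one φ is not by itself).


LHS = -12/π, RHS = -36/π. No, v is not the weak derivative of u.

u(x) = x**2 + x - 1, classical derivative u'(x) = 2*x + 1.
φ(x) = sin(πx/2), so φ'(x) = π*cos(π*x/2)/2.
Note φ(0) = φ(2) = 0, so the boundary term u·φ vanishes.
LHS = ∫_0^2 u(x) φ'(x) dx = ∫_0^2 (π*x^2*cos(π*x/2)/2 + π*x*cos(π*x/2)/2 - π*cos(π*x/2)/2) dx. Term by term:
  ∫_0^2 -π*cos(π*x/2)/2 dx = 0;  ∫_0^2 π*x*cos(π*x/2)/2 dx = -4/π;  ∫_0^2 π*x^2*cos(π*x/2)/2 dx = -8/π.
Sum: 0 − 4/π − 8/π = -12/π.
So LHS = -12/π.
∫_0^2 v(x) φ(x) dx = ∫_0^2 (6*x*sin(π*x/2) + 3*sin(π*x/2)) dx. Term by term:
  ∫_0^2 3*sin(π*x/2) dx = 12/π;  ∫_0^2 6*x*sin(π*x/2) dx = 24/π.
Sum: 12/π + 24/π = 36/π.
So RHS = -∫_0^2 v(x) φ(x) dx = -36/π.
LHS − RHS = 24/π ≠ 0, so the identity fails.
(For a valid weak derivative the identity must hold for EVERY test function, in particular this one. The failure shows v is NOT the weak derivative of u.)
Correct weak derivative would be u'(x) = 2*x + 1.


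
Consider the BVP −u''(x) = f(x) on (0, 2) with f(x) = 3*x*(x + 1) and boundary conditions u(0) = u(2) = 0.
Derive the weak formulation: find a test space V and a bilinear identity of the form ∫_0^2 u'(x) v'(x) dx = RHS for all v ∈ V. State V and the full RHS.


V = H^1_0(0, 2) (so v(0) = v(2) = 0); weak form: ∫_0^2 u'v' dx = ∫_0^2 (3*x*(x + 1)) v dx for all v ∈ V.

Multiply both sides by a test function v and integrate from 0 to 2:
  ∫_0^2 −u''(x) v(x) dx = ∫_0^2 f(x) v(x) dx.
Integrate the LHS by parts once:
  ∫_0^2 −u'' v dx = −[u'(x) v(x)]_0^2 + ∫_0^2 u'(x) v'(x) dx.
Thus ∫_0^2 u'(x) v'(x) dx = ∫_0^2 f(x) v(x) dx + [u'(x) v(x)]_0^2.
Choose V so that boundary terms are either known or forced to vanish.
u is Dirichlet: u(0) = u(2) = 0. Let V = H^1_0(0, 2); then v(0) = v(2) = 0, and [u' v]_0^2 = 0.
Weak formulation: find u (satisfying any essential BC) such that ∫_0^2 u'(x) v'(x) dx = ∫_0^2 f v dx for all v ∈ V.
Substituting f(x) = 3*x*(x + 1), the right-hand side is ∫_0^2 (3*x*(x + 1)) v dx.


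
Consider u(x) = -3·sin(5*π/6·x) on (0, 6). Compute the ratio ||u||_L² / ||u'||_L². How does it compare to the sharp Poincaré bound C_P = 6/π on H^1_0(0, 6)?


||u||_L² / ||u'||_L² = 6/(5*π) < C_P = 6/π.

u(x) = -3·sin(5*π/6·x), so u'(x) = -5*π*cos(5*π*x/6)/2.
Writing u(x) = A·sin(kπx/L) with A = -3 and k = 5, use ∫_0^L sin²(kπx/L) dx = L/2 and ∫_0^L cos²(kπx/L) dx = L/2.
u² = 9·sin²(5*π/6·x) and (u')² = 25*π^2/4·cos²(5*π/6·x), and each of sin², cos² integrates to L/2 = 3 over (0, 6).
∫_0^6 u² dx = 27, so ||u||_L² = 3*sqrt(3).
∫_0^6 (u')² dx = 75*π^2/4, so ||u'||_L² = 5*sqrt(3)*π/2.
Ratio ||u||_L² / ||u'||_L² = 6/(5*π).
Sharp Poincaré constant on H^1_0(0, 6) is C_P = L/π = 6/π, achieved by sin(π/6·x).
This is the k = 5 harmonic; the ratio L/(kπ) is strictly less than C_P = L/π, consistent with the sharp inequality ||u||_L² ≤ C_P ||u'||_L².


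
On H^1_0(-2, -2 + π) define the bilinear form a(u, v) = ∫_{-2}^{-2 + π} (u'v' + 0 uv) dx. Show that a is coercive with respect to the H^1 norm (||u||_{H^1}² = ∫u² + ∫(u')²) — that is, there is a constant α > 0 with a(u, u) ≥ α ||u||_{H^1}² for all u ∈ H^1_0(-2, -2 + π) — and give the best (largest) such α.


α = 1/2

Coercivity of a(·,·) on H^1_0(-2, -2 + π) means a(u, u) ≥ α ||u||_{H^1}² for every u ∈ H^1_0.
The interval has length L = π, and Poincaré/coercivity depend only on L. Here a(u, u) = ∫(u')² + (0)·∫u².
Here c = 0, so a(u,u) = ∫(u')² alone. The condition a(u,u) ≥ α||u||_{H^1}² reads (1−α)∫(u')² ≥ (α−c)∫u². Any admissible α is ≤ 1 (rapidly oscillating u have ∫u²/∫(u')² → 0), and α = 1 would force 0 ≥ (1−c)∫u², impossible since c < 1; so 1−α > 0. By the sharp Poincaré inequality on H^1_0 of an interval of length L, ∫(u')² ≥ (π/L)²∫u² with equality for the first sine mode sin(π(x−x₀)/L) (x₀ the left endpoint), so the inequality holds for all u iff (1−α)(π/L)² ≥ α − c, i.e. α ≤ ((π/L)² + c)/((π/L)² + 1) = (1 + c(L/π)²)/(1 + (L/π)²). (Direct route, valid since c ≤ 0: Poincaré gives c∫u² ≥ c(L/π)²∫(u')², so a(u,u) ≥ (1 + c(L/π)²)∫(u')², while ||u||_{H^1}² ≤ (1 + (L/π)²)∫(u')²; dividing yields the same α.) With (π/L)² = 1 and c = 0, the largest admissible constant is α = ((π/L)² + c)/((π/L)² + 1).
Simplifying, α = 1/2.


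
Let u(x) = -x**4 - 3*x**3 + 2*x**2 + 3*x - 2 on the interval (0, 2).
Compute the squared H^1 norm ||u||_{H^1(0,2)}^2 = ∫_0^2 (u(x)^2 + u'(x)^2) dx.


||u||_{H^1}^2 = 50482/45

The H^1 norm (squared) on an interval (0, L) is
  ||u||_{H^1}^2 = ∫_0^L u(x)^2 dx + ∫_0^L u'(x)^2 dx.
Compute u'(x) = -4*x**3 - 9*x**2 + 4*x + 3.
Then u(x)^2 = x**8 + 6*x**7 + 5*x**6 - 18*x**5 - 10*x**4 + 24*x**3 + x**2 - 12*x + 4 and u'(x)^2 = 16*x**6 + 72*x**5 + 49*x**4 - 96*x**3 - 38*x**2 + 24*x + 9.
Integrate each monomial from 0 to 2 using ∫_0^2 c·x^n dx = c·2^(n+1)/(n+1):
  ∫_0^2 u(x)^2 dx = ∫_0^2 (x^8 + 6*x^7 + 5*x^6 - 18*x^5 - 10*x^4 + 24*x^3 + x^2 - 12*x + 4) dx. Term by term:
    ∫_0^2 x^8 dx = 512/9;  ∫_0^2 6*x^7 dx = 192;  ∫_0^2 5*x^6 dx = 640/7;
    ∫_0^2 -18*x^5 dx = -192;  ∫_0^2 -10*x^4 dx = -64;  ∫_0^2 24*x^3 dx = 96;
    ∫_0^2 x^2 dx = 8/3;  ∫_0^2 -12*x dx = -24;  ∫_0^2 4 dx = 8.
  Sum: 512/9 + 192 + 640/7 − 192 − 64 + 96 + 8/3 − 24 + 8 = 10520/63.
  ∫_0^2 u'(x)^2 dx = ∫_0^2 (16*x^6 + 72*x^5 + 49*x^4 - 96*x^3 - 38*x^2 + 24*x + 9) dx. Term by term:
    ∫_0^2 16*x^6 dx = 2048/7;  ∫_0^2 72*x^5 dx = 768;  ∫_0^2 49*x^4 dx = 1568/5;
    ∫_0^2 -96*x^3 dx = -384;  ∫_0^2 -38*x^2 dx = -304/3;  ∫_0^2 24*x dx = 48;
    ∫_0^2 9 dx = 18.
  Sum: 2048/7 + 768 + 1568/5 − 384 − 304/3 + 48 + 18 = 100258/105.
Adding: ||u||_{H^1}^2 = 10520/63 + 100258/105 = 50482/45.


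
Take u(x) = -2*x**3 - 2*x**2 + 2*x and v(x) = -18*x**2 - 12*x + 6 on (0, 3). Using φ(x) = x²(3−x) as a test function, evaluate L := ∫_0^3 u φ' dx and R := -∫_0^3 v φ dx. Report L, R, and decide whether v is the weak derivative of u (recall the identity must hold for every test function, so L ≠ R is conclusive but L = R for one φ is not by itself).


LHS = 1809/10, RHS = 5427/10. No, v is not the weak derivative of u.

u(x) = -2*x**3 - 2*x**2 + 2*x, classical derivative u'(x) = -6*x**2 - 4*x + 2.
φ(x) = x²(3−x), so φ'(x) = 3*x*(2 - x).
Note φ(0) = φ(3) = 0, so the boundary term u·φ vanishes.
LHS = ∫_0^3 u(x) φ'(x) dx = ∫_0^3 (6*x^5 - 6*x^4 - 18*x^3 + 12*x^2) dx. Term by term:
  ∫_0^3 6*x^5 dx = 729;  ∫_0^3 -6*x^4 dx = -1458/5;  ∫_0^3 -18*x^3 dx = -729/2;
  ∫_0^3 12*x^2 dx = 108.
Sum: 729 − 1458/5 − 729/2 + 108 = 1809/10.
So LHS = 1809/10.
∫_0^3 v(x) φ(x) dx = ∫_0^3 (18*x^5 - 42*x^4 - 42*x^3 + 18*x^2) dx. Term by term:
  ∫_0^3 18*x^5 dx = 2187;  ∫_0^3 -42*x^4 dx = -10206/5;  ∫_0^3 -42*x^3 dx = -1701/2;
  ∫_0^3 18*x^2 dx = 162.
Sum: 2187 − 10206/5 − 1701/2 + 162 = -5427/10.
So RHS = -∫_0^3 v(x) φ(x) dx = 5427/10.
LHS − RHS = -1809/5 ≠ 0, so the identity fails.
(For a valid weak derivative the identity must hold for EVERY test function, in particular this one. The failure shows v is NOT the weak derivative of u.)
Correct weak derivative would be u'(x) = -6*x**2 - 4*x + 2.


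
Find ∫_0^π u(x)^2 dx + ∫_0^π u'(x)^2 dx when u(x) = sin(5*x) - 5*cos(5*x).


||u||_{H^1(0,π)}^2 = 338*π

u'(x) = 25*sin(5*x) + 5*cos(5*x).
Expand u² and (u')² and integrate term by term on (0, π), using: for integers n ≥ 1, ∫_0^π sin²(nx) dx = ∫_0^π cos²(nx) dx = π/2; for n ≠ n', ∫_0^π sin(nx)sin(n'x) dx = ∫_0^π cos(nx)cos(n'x) dx = 0; and by product-to-sum, ∫_0^π sin(nx)cos(n'x) dx = ½∫_0^π [sin((n+n')x) + sin((n−n')x)] dx, which is 0 when n+n' is even and 2n/(n²−n'²) when n+n' is odd (it need not vanish on (0, π)).
  u² squared terms: (-5)²·∫cos(5x)² dx = 25·π/2 = 25*π/2;  (1)²·∫sin(5x)² dx = 1·π/2 = π/2.
  u² cross terms: 2·(-5)·(1)·∫cos(5x)·sin(5x) dx = -10·(0) = 0.
  So ∫_0^π u² dx = 25*π/2 + π/2 + 0 = 13*π.
  (u')² squared terms: (5)²·∫cos(5x)² dx = 25·π/2 = 25*π/2;  (25)²·∫sin(5x)² dx = 625·π/2 = 625*π/2.
  (u')² cross terms: 2·(5)·(25)·∫cos(5x)·sin(5x) dx = 250·(0) = 0.
  So ∫_0^π (u')² dx = 25*π/2 + 625*π/2 + 0 = 325*π.
||u||_{H^1}^2 = (13*π) + (325*π) = 338*π.


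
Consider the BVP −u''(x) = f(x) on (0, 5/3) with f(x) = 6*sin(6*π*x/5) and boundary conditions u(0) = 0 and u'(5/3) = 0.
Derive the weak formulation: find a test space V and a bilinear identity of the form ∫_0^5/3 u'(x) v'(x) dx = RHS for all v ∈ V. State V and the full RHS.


V = {v ∈ H^1(0, 5/3) : v(0) = 0} (test functions vanish at x = 0 where u is specified); weak form: ∫_0^5/3 u'v' dx = ∫_0^5/3 (6*sin(6*π*x/5)) v dx for all v ∈ V.

Multiply both sides by a test function v and integrate from 0 to 5/3:
  ∫_0^5/3 −u''(x) v(x) dx = ∫_0^5/3 f(x) v(x) dx.
Integrate the LHS by parts once:
  ∫_0^5/3 −u'' v dx = −[u'(x) v(x)]_0^5/3 + ∫_0^5/3 u'(x) v'(x) dx.
Thus ∫_0^5/3 u'(x) v'(x) dx = ∫_0^5/3 f(x) v(x) dx + [u'(x) v(x)]_0^5/3.
Choose V so that boundary terms are either known or forced to vanish.
Mixed BC: u(0) = 0 (Dirichlet) and u'(5/3) = 0 (Neumann). Define V = {v ∈ H^1(0, 5/3) : v(0) = 0}. Then [u' v]_0^5/3 = u'(5/3)·v(5/3) − u'(0)·0 = 0.
Weak formulation: find u (satisfying any essential BC) such that ∫_0^5/3 u'(x) v'(x) dx = ∫_0^5/3 f v dx for all v ∈ V (Dirichlet at 0 absorbed into V; the Neumann datum at x = 5/3 is zero, so no boundary term remains).
Substituting f(x) = 6*sin(6*π*x/5), the right-hand side is ∫_0^5/3 (6*sin(6*π*x/5)) v dx.


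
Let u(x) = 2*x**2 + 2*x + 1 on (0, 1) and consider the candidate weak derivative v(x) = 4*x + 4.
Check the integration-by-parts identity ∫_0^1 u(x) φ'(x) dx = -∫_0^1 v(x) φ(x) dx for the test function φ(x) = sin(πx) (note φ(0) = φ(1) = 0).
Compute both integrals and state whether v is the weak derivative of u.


LHS = -8/π, RHS = -12/π. No, v is not the weak derivative of u.

u(x) = 2*x**2 + 2*x + 1, classical derivative u'(x) = 4*x + 2.
φ(x) = sin(πx), so φ'(x) = π*cos(π*x).
Note φ(0) = φ(1) = 0, so the boundary term u·φ vanishes.
LHS = ∫_0^1 u(x) φ'(x) dx = ∫_0^1 (2*π*x^2*cos(π*x) + 2*π*x*cos(π*x) + π*cos(π*x)) dx. Term by term:
  ∫_0^1 π*cos(π*x) dx = 0;  ∫_0^1 2*π*x*cos(π*x) dx = -4/π;  ∫_0^1 2*π*x^2*cos(π*x) dx = -4/π.
Sum: 0 − 4/π − 4/π = -8/π.
So LHS = -8/π.
∫_0^1 v(x) φ(x) dx = ∫_0^1 (4*x*sin(π*x) + 4*sin(π*x)) dx. Term by term:
  ∫_0^1 4*sin(π*x) dx = 8/π;  ∫_0^1 4*x*sin(π*x) dx = 4/π.
Sum: 8/π + 4/π = 12/π.
So RHS = -∫_0^1 v(x) φ(x) dx = -12/π.
LHS − RHS = 4/π ≠ 0, so the identity fails.
(For a valid weak derivative the identity must hold for EVERY test function, in particular this one. The failure shows v is NOT the weak derivative of u.)
Correct weak derivative would be u'(x) = 4*x + 2.


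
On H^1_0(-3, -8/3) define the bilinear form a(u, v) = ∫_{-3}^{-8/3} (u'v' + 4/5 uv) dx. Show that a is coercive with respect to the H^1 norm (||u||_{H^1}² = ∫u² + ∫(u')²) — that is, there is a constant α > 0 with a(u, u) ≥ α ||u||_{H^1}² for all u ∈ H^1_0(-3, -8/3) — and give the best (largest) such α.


α = (4 + 45*π^2)/(5*(1 + 9*π^2))

Coercivity of a(·,·) on H^1_0(-3, -8/3) means a(u, u) ≥ α ||u||_{H^1}² for every u ∈ H^1_0.
The interval has length L = 1/3, and Poincaré/coercivity depend only on L. Here a(u, u) = ∫(u')² + (4/5)·∫u².
Here 0 < c = 4/5 < 1. The condition a(u,u) ≥ α||u||_{H^1}² reads (1−α)∫(u')² ≥ (α−c)∫u². Any admissible α is ≤ 1 (rapidly oscillating u have ∫u²/∫(u')² → 0), and α = 1 would force 0 ≥ (1−c)∫u², impossible since c < 1; so 1−α > 0. By the sharp Poincaré inequality on H^1_0 of an interval of length L, ∫(u')² ≥ (π/L)²∫u² with equality for the first sine mode sin(π(x−x₀)/L) (x₀ the left endpoint), so the inequality holds for all u iff (1−α)(π/L)² ≥ α − c, i.e. α ≤ ((π/L)² + c)/((π/L)² + 1) = (1 + c(L/π)²)/(1 + (L/π)²). With (π/L)² = 9*π^2 and c = 4/5, the largest admissible constant is α = ((π/L)² + c)/((π/L)² + 1).
Simplifying, α = (4 + 45*π^2)/(5*(1 + 9*π^2)).


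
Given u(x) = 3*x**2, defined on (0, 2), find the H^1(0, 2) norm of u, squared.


||u||_{H^1}^2 = 768/5

The H^1 norm (squared) on an interval (0, L) is
  ||u||_{H^1}^2 = ∫_0^L u(x)^2 dx + ∫_0^L u'(x)^2 dx.
Compute u'(x) = 6*x.
Then u(x)^2 = 9*x**4 and u'(x)^2 = 36*x**2.
Integrate each monomial from 0 to 2 using ∫_0^2 c·x^n dx = c·2^(n+1)/(n+1):
  ∫_0^2 u(x)^2 dx = ∫_0^2 (9*x^4) dx. Term by term:
    ∫_0^2 9*x^4 dx = 288/5.
  ∫_0^2 u'(x)^2 dx = ∫_0^2 (36*x^2) dx. Term by term:
    ∫_0^2 36*x^2 dx = 96.
Adding: ||u||_{H^1}^2 = 288/5 + 96 = 768/5.


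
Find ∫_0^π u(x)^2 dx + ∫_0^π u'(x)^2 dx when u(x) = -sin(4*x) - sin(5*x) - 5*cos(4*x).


||u||_{H^1(0,π)}^2 = 1700/9 + 234*π

u'(x) = 20*sin(4*x) - 4*cos(4*x) - 5*cos(5*x).
Expand u² and (u')² and integrate term by term on (0, π), using: for integers n ≥ 1, ∫_0^π sin²(nx) dx = ∫_0^π cos²(nx) dx = π/2; for n ≠ n', ∫_0^π sin(nx)sin(n'x) dx = ∫_0^π cos(nx)cos(n'x) dx = 0; and by product-to-sum, ∫_0^π sin(nx)cos(n'x) dx = ½∫_0^π [sin((n+n')x) + sin((n−n')x)] dx, which is 0 when n+n' is even and 2n/(n²−n'²) when n+n' is odd (it need not vanish on (0, π)).
  u² squared terms: (-1)²·∫sin(4x)² dx = 1·π/2 = π/2;  (-1)²·∫sin(5x)² dx = 1·π/2 = π/2;  (-5)²·∫cos(4x)² dx = 25·π/2 = 25*π/2.
  u² cross terms: 2·(-1)·(-1)·∫sin(4x)·sin(5x) dx = 2·(0) = 0;  2·(-1)·(-5)·∫sin(4x)·cos(4x) dx = 10·(0) = 0;  2·(-1)·(-5)·∫sin(5x)·cos(4x) dx = 10·(10/9) = 100/9.
  So ∫_0^π u² dx = π/2 + π/2 + 25*π/2 + 0 + 0 + 100/9 = 100/9 + 27*π/2.
  (u')² squared terms: (-5)²·∫cos(5x)² dx = 25·π/2 = 25*π/2;  (-4)²·∫cos(4x)² dx = 16·π/2 = 8*π;  (20)²·∫sin(4x)² dx = 400·π/2 = 200*π.
  (u')² cross terms: 2·(-5)·(-4)·∫cos(5x)·cos(4x) dx = 40·(0) = 0;  2·(-5)·(20)·∫cos(5x)·sin(4x) dx = -200·(-8/9) = 1600/9;  2·(-4)·(20)·∫cos(4x)·sin(4x) dx = -160·(0) = 0.
  So ∫_0^π (u')² dx = 25*π/2 + 8*π + 200*π + 0 + 1600/9 + 0 = 1600/9 + 441*π/2.
||u||_{H^1}^2 = (100/9 + 27*π/2) + (1600/9 + 441*π/2) = 1700/9 + 234*π.


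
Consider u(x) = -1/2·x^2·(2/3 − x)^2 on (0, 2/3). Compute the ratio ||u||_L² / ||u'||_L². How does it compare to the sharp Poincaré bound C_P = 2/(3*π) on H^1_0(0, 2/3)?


||u||_L² / ||u'||_L² = sqrt(3)/9 < C_P = 2/(3*π).

u(x) = -1/2·x^2·(2/3 − x)^2, so u'(x) = 2*x*(-9*x^2 + 9*x - 2)/9.
u(x) = -1/2·x^2·(2/3 − x)^2 vanishes at x = 0 and x = 2/3, so u ∈ H^1_0(0, 2/3). Differentiate via the product rule and integrate the resulting polynomials term by term.
  ∫_0^2/3 u² dx = ∫_0^2/3 (x^8/4 - 2*x^7/3 + 2*x^6/3 - 8*x^5/27 + 4*x^4/81) dx. Term by term:
    ∫_0^2/3 x^8/4 dx = 128/177147;  ∫_0^2/3 -2*x^7/3 dx = -64/19683;  ∫_0^2/3 2*x^6/3 dx = 256/45927;
    ∫_0^2/3 -8*x^5/27 dx = -256/59049;  ∫_0^2/3 4*x^4/81 dx = 128/98415.
  Sum: 128/177147 − 64/19683 + 256/45927 − 256/59049 + 128/98415 = 64/6200145.
  ∫_0^2/3 (u')² dx = ∫_0^2/3 (4*x^6 - 8*x^5 + 52*x^4/9 - 16*x^3/9 + 16*x^2/81) dx. Term by term:
    ∫_0^2/3 4*x^6 dx = 512/15309;  ∫_0^2/3 -8*x^5 dx = -256/2187;  ∫_0^2/3 52*x^4/9 dx = 1664/10935;
    ∫_0^2/3 -16*x^3/9 dx = -64/729;  ∫_0^2/3 16*x^2/81 dx = 128/6561.
  Sum: 512/15309 − 256/2187 + 1664/10935 − 64/729 + 128/6561 = 64/229635.
∫_0^2/3 u² dx = 64/6200145, so ||u||_L² = 8*sqrt(105)/25515.
∫_0^2/3 (u')² dx = 64/229635, so ||u'||_L² = 8*sqrt(35)/2835.
Ratio ||u||_L² / ||u'||_L² = sqrt(3)/9.
Sharp Poincaré constant on H^1_0(0, 2/3) is C_P = L/π = 2/(3*π), achieved by sin(3*π/2·x).
A polynomial bump cannot attain the sharp Poincaré constant (only the first sine eigenfunction does), so the ratio is strictly less than C_P, consistent with ||u||_L² ≤ C_P ||u'||_L².


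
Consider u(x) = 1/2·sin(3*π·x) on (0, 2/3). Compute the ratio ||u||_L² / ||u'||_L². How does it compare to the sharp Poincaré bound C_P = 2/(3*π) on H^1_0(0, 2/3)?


||u||_L² / ||u'||_L² = 1/(3*π) < C_P = 2/(3*π).

u(x) = 1/2·sin(3*π·x), so u'(x) = 3*π*cos(3*π*x)/2.
Writing u(x) = A·sin(kπx/L) with A = 1/2 and k = 2, use ∫_0^L sin²(kπx/L) dx = L/2 and ∫_0^L cos²(kπx/L) dx = L/2.
u² = 1/4·sin²(3*π·x) and (u')² = 9*π^2/4·cos²(3*π·x), and each of sin², cos² integrates to L/2 = 1/3 over (0, 2/3).
∫_0^2/3 u² dx = 1/12, so ||u||_L² = sqrt(3)/6.
∫_0^2/3 (u')² dx = 3*π^2/4, so ||u'||_L² = sqrt(3)*π/2.
Ratio ||u||_L² / ||u'||_L² = 1/(3*π).
Sharp Poincaré constant on H^1_0(0, 2/3) is C_P = L/π = 2/(3*π), achieved by sin(3*π/2·x).
This is the k = 2 harmonic; the ratio L/(kπ) is strictly less than C_P = L/π, consistent with the sharp inequality ||u||_L² ≤ C_P ||u'||_L².


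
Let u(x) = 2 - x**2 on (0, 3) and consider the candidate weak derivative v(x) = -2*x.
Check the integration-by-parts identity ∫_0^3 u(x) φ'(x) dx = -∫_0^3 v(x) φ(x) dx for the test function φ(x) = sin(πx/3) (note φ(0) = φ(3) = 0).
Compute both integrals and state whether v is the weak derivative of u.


LHS = 18/π, RHS = 18/π. Yes, v = u' weakly.

u(x) = 2 - x**2, classical derivative u'(x) = -2*x.
φ(x) = sin(πx/3), so φ'(x) = π*cos(π*x/3)/3.
Note φ(0) = φ(3) = 0, so the boundary term u·φ vanishes.
LHS = ∫_0^3 u(x) φ'(x) dx = ∫_0^3 (-π*x^2*cos(π*x/3)/3 + 2*π*cos(π*x/3)/3) dx. Term by term:
  ∫_0^3 2*π*cos(π*x/3)/3 dx = 0;  ∫_0^3 -π*x^2*cos(π*x/3)/3 dx = 18/π.
Sum: 0 + 18/π = 18/π.
So LHS = 18/π.
∫_0^3 v(x) φ(x) dx = ∫_0^3 (-2*x*sin(π*x/3)) dx. Term by term:
  ∫_0^3 -2*x*sin(π*x/3) dx = -18/π.
So RHS = -∫_0^3 v(x) φ(x) dx = 18/π.
LHS = RHS, so the identity holds for this test φ.
Moreover u is smooth here and v(x) = u'(x) = -2*x pointwise, so the identity holds for every test function. Hence v is the weak derivative of u.


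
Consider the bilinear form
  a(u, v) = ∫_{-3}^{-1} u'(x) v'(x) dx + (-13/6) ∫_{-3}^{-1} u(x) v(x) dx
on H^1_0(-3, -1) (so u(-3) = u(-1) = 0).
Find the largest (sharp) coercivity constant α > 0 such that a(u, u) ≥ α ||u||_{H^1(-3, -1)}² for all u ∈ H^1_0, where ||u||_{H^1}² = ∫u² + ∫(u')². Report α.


α = (-26/3 + π^2)/(4 + π^2)

Coercivity of a(·,·) on H^1_0(-3, -1) means a(u, u) ≥ α ||u||_{H^1}² for every u ∈ H^1_0.
The interval has length L = 2, and Poincaré/coercivity depend only on L. Here a(u, u) = ∫(u')² + (-13/6)·∫u².
Here c = -13/6 < 0 with |c| < (π/L)² = π^2/4, so coercivity still holds. The condition a(u,u) ≥ α||u||_{H^1}² reads (1−α)∫(u')² ≥ (α−c)∫u². Any admissible α is ≤ 1 (rapidly oscillating u have ∫u²/∫(u')² → 0), and α = 1 would force 0 ≥ (1−c)∫u², impossible since c < 1; so 1−α > 0. By the sharp Poincaré inequality on H^1_0 of an interval of length L, ∫(u')² ≥ (π/L)²∫u² with equality for the first sine mode sin(π(x−x₀)/L) (x₀ the left endpoint), so the inequality holds for all u iff (1−α)(π/L)² ≥ α − c, i.e. α ≤ ((π/L)² + c)/((π/L)² + 1) = (1 + c(L/π)²)/(1 + (L/π)²). (Direct route, valid since c ≤ 0: Poincaré gives c∫u² ≥ c(L/π)²∫(u')², so a(u,u) ≥ (1 + c(L/π)²)∫(u')², while ||u||_{H^1}² ≤ (1 + (L/π)²)∫(u')²; dividing yields the same α.) With (π/L)² = π^2/4 and c = -13/6, the largest admissible constant is α = ((π/L)² + c)/((π/L)² + 1).
Simplifying, α = (-26/3 + π^2)/(4 + π^2).


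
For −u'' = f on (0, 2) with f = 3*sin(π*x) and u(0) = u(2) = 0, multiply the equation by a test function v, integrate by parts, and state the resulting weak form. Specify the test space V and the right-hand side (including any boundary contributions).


V = H^1_0(0, 2) (so v(0) = v(2) = 0); weak form: ∫_0^2 u'v' dx = ∫_0^2 (3*sin(π*x)) v dx for all v ∈ V.

Multiply both sides by a test function v and integrate from 0 to 2:
  ∫_0^2 −u''(x) v(x) dx = ∫_0^2 f(x) v(x) dx.
Integrate the LHS by parts once:
  ∫_0^2 −u'' v dx = −[u'(x) v(x)]_0^2 + ∫_0^2 u'(x) v'(x) dx.
Thus ∫_0^2 u'(x) v'(x) dx = ∫_0^2 f(x) v(x) dx + [u'(x) v(x)]_0^2.
Choose V so that boundary terms are either known or forced to vanish.
u is Dirichlet: u(0) = u(2) = 0. Let V = H^1_0(0, 2); then v(0) = v(2) = 0, and [u' v]_0^2 = 0.
Weak formulation: find u (satisfying any essential BC) such that ∫_0^2 u'(x) v'(x) dx = ∫_0^2 f v dx for all v ∈ V.
Substituting f(x) = 3*sin(π*x), the right-hand side is ∫_0^2 (3*sin(π*x)) v dx.


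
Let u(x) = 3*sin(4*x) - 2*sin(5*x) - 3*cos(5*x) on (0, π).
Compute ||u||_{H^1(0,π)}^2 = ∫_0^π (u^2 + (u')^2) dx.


||u||_{H^1(0,π)}^2 = 416 + 491*π/2

u'(x) = 15*sin(5*x) + 12*cos(4*x) - 10*cos(5*x).
Expand u² and (u')² and integrate term by term on (0, π), using: for integers n ≥ 1, ∫_0^π sin²(nx) dx = ∫_0^π cos²(nx) dx = π/2; for n ≠ n', ∫_0^π sin(nx)sin(n'x) dx = ∫_0^π cos(nx)cos(n'x) dx = 0; and by product-to-sum, ∫_0^π sin(nx)cos(n'x) dx = ½∫_0^π [sin((n+n')x) + sin((n−n')x)] dx, which is 0 when n+n' is even and 2n/(n²−n'²) when n+n' is odd (it need not vanish on (0, π)).
  u² squared terms: (-3)²·∫cos(5x)² dx = 9·π/2 = 9*π/2;  (-2)²·∫sin(5x)² dx = 4·π/2 = 2*π;  (3)²·∫sin(4x)² dx = 9·π/2 = 9*π/2.
  u² cross terms: 2·(-3)·(-2)·∫cos(5x)·sin(5x) dx = 12·(0) = 0;  2·(-3)·(3)·∫cos(5x)·sin(4x) dx = -18·(-8/9) = 16;  2·(-2)·(3)·∫sin(5x)·sin(4x) dx = -12·(0) = 0.
  So ∫_0^π u² dx = 9*π/2 + 2*π + 9*π/2 + 0 + 16 + 0 = 16 + 11*π.
  (u')² squared terms: (-10)²·∫cos(5x)² dx = 100·π/2 = 50*π;  (12)²·∫cos(4x)² dx = 144·π/2 = 72*π;  (15)²·∫sin(5x)² dx = 225·π/2 = 225*π/2.
  (u')² cross terms: 2·(-10)·(12)·∫cos(5x)·cos(4x) dx = -240·(0) = 0;  2·(-10)·(15)·∫cos(5x)·sin(5x) dx = -300·(0) = 0;  2·(12)·(15)·∫cos(4x)·sin(5x) dx = 360·(10/9) = 400.
  So ∫_0^π (u')² dx = 50*π + 72*π + 225*π/2 + 0 + 0 + 400 = 400 + 469*π/2.
||u||_{H^1}^2 = (16 + 11*π) + (400 + 469*π/2) = 416 + 491*π/2.
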